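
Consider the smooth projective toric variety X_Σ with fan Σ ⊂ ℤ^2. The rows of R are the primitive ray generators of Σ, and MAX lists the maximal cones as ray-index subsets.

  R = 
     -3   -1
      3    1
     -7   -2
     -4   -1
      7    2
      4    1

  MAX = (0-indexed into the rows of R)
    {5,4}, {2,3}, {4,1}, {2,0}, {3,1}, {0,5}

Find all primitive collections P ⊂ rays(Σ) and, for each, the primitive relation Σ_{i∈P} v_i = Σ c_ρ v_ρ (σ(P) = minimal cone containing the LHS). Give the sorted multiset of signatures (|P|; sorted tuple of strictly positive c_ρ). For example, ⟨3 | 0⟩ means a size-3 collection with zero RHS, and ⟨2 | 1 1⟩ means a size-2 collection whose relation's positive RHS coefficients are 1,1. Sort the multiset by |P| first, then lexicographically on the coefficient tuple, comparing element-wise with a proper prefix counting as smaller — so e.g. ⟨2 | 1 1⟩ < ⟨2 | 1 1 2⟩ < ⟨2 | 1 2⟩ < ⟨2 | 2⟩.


|primitive collections| = 9. Relations:

  • {0,1}:  v_{0} + v_{1} = 0 — sig = ⟨2 | 0⟩
  • {2,4}:  v_{2} + v_{4} = 0 — sig = ⟨2 | 0⟩
  • {3,5}:  v_{3} + v_{5} = 0 — sig = ⟨2 | 0⟩
  • {0,3}:  v_{0} + v_{3} = v_{2} — sig = ⟨2 | 1⟩
  • {0,4}:  v_{0} + v_{4} = v_{5} — sig = ⟨2 | 1⟩
  • {1,2}:  v_{1} + v_{2} = v_{3} — sig = ⟨2 | 1⟩
  • {1,5}:  v_{1} + v_{5} = v_{4} — sig = ⟨2 | 1⟩
  • {2,5}:  v_{2} + v_{5} = v_{0} — sig = ⟨2 | 1⟩
  • {3,4}:  v_{3} + v_{4} = v_{1} — sig = ⟨2 | 1⟩

so the primitive-relation signature multiset is
[⟨2 | 0⟩, ⟨2 | 0⟩, ⟨2 | 0⟩, ⟨2 | 1⟩, ⟨2 | 1⟩, ⟨2 | 1⟩, ⟨2 | 1⟩, ⟨2 | 1⟩, ⟨2 | 1⟩]


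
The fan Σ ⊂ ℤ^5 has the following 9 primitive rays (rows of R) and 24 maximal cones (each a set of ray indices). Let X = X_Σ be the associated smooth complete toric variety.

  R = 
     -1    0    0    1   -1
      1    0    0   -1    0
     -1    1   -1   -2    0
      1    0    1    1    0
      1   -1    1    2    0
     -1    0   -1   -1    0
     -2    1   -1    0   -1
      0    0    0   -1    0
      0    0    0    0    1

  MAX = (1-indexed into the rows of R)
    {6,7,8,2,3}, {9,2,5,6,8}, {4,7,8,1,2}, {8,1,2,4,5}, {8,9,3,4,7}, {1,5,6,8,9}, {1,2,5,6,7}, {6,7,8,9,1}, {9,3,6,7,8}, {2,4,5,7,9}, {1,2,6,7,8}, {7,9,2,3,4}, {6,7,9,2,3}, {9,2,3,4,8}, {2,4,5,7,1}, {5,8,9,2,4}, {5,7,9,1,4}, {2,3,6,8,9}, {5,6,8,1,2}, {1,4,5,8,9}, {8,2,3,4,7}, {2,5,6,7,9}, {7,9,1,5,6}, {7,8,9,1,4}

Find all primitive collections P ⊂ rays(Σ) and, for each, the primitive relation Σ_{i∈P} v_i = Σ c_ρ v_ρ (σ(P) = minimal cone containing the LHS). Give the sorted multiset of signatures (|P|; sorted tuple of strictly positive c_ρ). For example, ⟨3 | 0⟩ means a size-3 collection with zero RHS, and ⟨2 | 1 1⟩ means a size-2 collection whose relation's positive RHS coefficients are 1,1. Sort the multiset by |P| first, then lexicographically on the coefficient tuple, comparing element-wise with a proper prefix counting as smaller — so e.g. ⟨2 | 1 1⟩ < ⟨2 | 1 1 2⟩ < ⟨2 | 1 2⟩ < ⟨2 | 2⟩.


6 collections generate NE(X_Σ); each relation:

  {3,5}:  v_{3} + v_{5} = 0 ; sig = ⟨2 | 0⟩
  {4,6}:  v_{4} + v_{6} = 0 ; sig = ⟨2 | 0⟩
  {1,3}:  v_{1} + v_{3} = v_{7} + v_{8} ; sig = ⟨2 | 1 1⟩
  {1,2,9}:  v_{1} + v_{2} + v_{9} = 0 ; sig = ⟨3 | 0⟩
  {5,7,8}:  v_{5} + v_{7} + v_{8} = v_{1} ; sig = ⟨3 | 1⟩
  {2,7,8,9}:  v_{2} + v_{7} + v_{8} + v_{9} = v_{3} ; sig = ⟨4 | 1⟩

Hence PRS(X_Σ) =
[⟨2 | 0⟩, ⟨2 | 0⟩, ⟨2 | 1 1⟩, ⟨3 | 0⟩, ⟨3 | 1⟩, ⟨4 | 1⟩]


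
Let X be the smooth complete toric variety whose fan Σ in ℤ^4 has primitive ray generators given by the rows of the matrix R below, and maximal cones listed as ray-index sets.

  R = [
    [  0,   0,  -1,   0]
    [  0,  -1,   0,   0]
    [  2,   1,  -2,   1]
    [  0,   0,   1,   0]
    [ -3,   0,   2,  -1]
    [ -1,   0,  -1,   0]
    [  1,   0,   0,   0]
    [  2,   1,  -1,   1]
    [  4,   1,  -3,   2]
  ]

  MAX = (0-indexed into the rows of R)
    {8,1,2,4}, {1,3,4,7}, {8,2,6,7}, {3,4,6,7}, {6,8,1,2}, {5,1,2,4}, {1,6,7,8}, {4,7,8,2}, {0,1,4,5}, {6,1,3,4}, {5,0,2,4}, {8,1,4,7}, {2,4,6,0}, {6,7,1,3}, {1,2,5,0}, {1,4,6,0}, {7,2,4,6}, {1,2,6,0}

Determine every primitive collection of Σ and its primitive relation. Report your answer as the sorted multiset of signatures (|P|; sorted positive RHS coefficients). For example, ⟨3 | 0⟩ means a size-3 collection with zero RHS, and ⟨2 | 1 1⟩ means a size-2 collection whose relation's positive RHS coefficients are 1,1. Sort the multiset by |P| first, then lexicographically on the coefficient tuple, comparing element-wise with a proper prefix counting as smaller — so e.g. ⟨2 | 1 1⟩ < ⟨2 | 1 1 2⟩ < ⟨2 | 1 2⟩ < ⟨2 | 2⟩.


|primitive collections| = 14. Relations:

  P = {0,3}:  v_{0} + v_{3} = 0  ⟹  sig = ⟨2 | 0⟩
  P = {0,7}:  v_{0} + v_{7} = v_{2}  ⟹  sig = ⟨2 | 1⟩
  P = {2,3}:  v_{2} + v_{3} = v_{7}  ⟹  sig = ⟨2 | 1⟩
  P = {5,6}:  v_{5} + v_{6} = v_{0}  ⟹  sig = ⟨2 | 1⟩
  P = {3,5}:  v_{3} + v_{5} = v_{1} + v_{2} + v_{4}  ⟹  sig = ⟨2 | 1 1 1⟩
  P = {5,7}:  v_{5} + v_{7} = v_{1} + 2·v_{2} + v_{4}  ⟹  sig = ⟨2 | 1 1 2⟩
  P = {0,8}:  v_{0} + v_{8} = v_{1} + 2·v_{2}  ⟹  sig = ⟨2 | 1 2⟩
  P = {3,8}:  v_{3} + v_{8} = v_{1} + 2·v_{7}  ⟹  sig = ⟨2 | 1 2⟩
  P = {5,8}:  v_{5} + v_{8} = 2·v_{1} + 3·v_{2} + v_{4}  ⟹  sig = ⟨2 | 1 2 3⟩
  P = {1,2,7}:  v_{1} + v_{2} + v_{7} = v_{8}  ⟹  sig = ⟨3 | 1⟩
  P = {4,6,8}:  v_{4} + v_{6} + v_{8} = v_{7}  ⟹  sig = ⟨3 | 1⟩
  P = {1,2,4,6}:  v_{1} + v_{2} + v_{4} + v_{6} = 0  ⟹  sig = ⟨4 | 0⟩
  P = {0,1,2,4}:  v_{0} + v_{1} + v_{2} + v_{4} = v_{5}  ⟹  sig = ⟨4 | 1⟩
  P = {1,4,6,7}:  v_{1} + v_{4} + v_{6} + v_{7} = v_{3}  ⟹  sig = ⟨4 | 1⟩

Sorted signature multiset PRS(X):
    |P|=2: 9 collections, coeffs (), (1), (1), (1), (1,1,1), (1,1,2), (1,2), (1,2), (1,2,3)
    |P|=3: 2 collections, coeffs (1), (1)
    |P|=4: 3 collections, coeffs (), (1), (1)


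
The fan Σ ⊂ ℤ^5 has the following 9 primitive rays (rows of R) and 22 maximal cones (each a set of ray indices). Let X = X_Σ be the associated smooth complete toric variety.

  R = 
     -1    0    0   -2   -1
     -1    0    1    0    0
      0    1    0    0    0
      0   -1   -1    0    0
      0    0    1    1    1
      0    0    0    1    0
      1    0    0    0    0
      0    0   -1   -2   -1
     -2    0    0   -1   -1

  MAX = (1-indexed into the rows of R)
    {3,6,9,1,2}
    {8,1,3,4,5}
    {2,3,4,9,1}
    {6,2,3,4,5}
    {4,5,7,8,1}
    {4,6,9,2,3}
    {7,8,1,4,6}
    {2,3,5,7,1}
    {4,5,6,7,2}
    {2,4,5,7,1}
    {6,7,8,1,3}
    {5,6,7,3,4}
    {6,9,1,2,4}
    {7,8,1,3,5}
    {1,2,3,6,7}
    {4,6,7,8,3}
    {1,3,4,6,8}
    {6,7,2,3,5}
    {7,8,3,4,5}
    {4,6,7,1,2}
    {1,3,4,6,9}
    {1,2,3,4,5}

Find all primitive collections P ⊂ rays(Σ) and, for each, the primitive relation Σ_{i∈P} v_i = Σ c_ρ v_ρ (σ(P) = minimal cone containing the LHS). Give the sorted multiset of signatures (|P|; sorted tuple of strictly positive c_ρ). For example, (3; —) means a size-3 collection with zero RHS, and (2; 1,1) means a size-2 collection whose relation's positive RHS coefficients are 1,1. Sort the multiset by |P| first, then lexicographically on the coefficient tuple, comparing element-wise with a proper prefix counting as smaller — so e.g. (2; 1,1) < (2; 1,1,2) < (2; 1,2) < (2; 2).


9 collections generate NE(X_Σ); each relation:

  • {2,8}:  v_{2} + v_{8} = v_{1}  →  sig = (2; 1)
  • {7,9}:  v_{7} + v_{9} = v_{1} + v_{6}  →  sig = (2; 1,1)
  • {8,9}:  v_{8} + v_{9} = 2·v_{1} + v_{3} + v_{4} + v_{6}  →  sig = (2; 1,1,1,2)
  • {5,9}:  v_{5} + v_{9} = 2·v_{2} + v_{3} + v_{4}  →  sig = (2; 1,1,2)
  • {5,6,8}:  v_{5} + v_{6} + v_{8} = 0  →  sig = (3; —)
  • {1,5,6}:  v_{1} + v_{5} + v_{6} = v_{2}  →  sig = (3; 1)
  • {2,3,4,7}:  v_{2} + v_{3} + v_{4} + v_{7} = 0  →  sig = (4; —)
  • {1,3,4,7}:  v_{1} + v_{3} + v_{4} + v_{7} = v_{8}  →  sig = (4; 1)
  • {1,2,3,4,6}:  v_{1} + v_{2} + v_{3} + v_{4} + v_{6} = v_{9}  →  sig = (5; 1)

Signatures (|P|; sorted positive RHS coefficients), sorted:
    (2; 1)
    (2; 1,1)
    (2; 1,1,1,2)
    (2; 1,1,2)
    (3; —)
    (3; 1)
    (4; —)
    (4; 1)
    (5; 1)


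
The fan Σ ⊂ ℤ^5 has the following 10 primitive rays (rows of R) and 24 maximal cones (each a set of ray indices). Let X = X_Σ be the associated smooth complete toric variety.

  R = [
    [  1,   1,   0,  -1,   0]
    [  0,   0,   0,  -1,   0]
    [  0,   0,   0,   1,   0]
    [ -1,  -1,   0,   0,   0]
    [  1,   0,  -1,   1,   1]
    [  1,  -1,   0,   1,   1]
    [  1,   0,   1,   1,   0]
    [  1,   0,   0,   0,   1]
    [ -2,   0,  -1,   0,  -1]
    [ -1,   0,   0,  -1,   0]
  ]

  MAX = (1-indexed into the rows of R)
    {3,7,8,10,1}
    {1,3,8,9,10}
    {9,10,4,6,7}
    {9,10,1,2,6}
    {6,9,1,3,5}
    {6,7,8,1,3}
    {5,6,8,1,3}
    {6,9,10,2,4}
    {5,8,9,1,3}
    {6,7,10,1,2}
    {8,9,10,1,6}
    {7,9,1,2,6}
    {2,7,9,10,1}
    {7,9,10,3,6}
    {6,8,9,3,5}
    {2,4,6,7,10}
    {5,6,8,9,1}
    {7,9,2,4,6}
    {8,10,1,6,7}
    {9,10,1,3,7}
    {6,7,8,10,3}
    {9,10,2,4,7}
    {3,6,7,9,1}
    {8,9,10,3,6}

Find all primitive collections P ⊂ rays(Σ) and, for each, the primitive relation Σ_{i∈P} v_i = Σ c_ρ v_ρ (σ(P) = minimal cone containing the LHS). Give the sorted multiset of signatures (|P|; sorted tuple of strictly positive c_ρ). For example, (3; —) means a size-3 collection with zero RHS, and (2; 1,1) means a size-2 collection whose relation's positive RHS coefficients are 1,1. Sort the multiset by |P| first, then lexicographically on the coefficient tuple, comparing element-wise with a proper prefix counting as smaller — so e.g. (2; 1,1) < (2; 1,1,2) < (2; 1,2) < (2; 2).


|primitive collections| = 14. Relations:

  P={2,3}:  v_{2} + v_{3} = 0  →  sig = (2; —)
  P={1,4}:  v_{1} + v_{4} = v_{2}  →  sig = (2; 1)
  P={4,8}:  v_{4} + v_{8} = v_{6} + v_{10}  →  sig = (2; 1,1)
  P={2,8}:  v_{2} + v_{8} = v_{1} + v_{6} + v_{10}  →  sig = (2; 1,1,1)
  P={4,5}:  v_{4} + v_{5} = v_{6} + v_{8} + v_{9}  →  sig = (2; 1,1,1)
  P={2,5}:  v_{2} + v_{5} = v_{1} + v_{6} + v_{8} + v_{9}  →  sig = (2; 1,1,1,1)
  P={3,4}:  v_{3} + v_{4} = v_{6} + v_{7} + v_{9} + v_{10}  →  sig = (2; 1,1,1,1)
  P={5,7}:  v_{5} + v_{7} = v_{1} + 2·v_{3} + v_{6}  →  sig = (2; 1,1,2)
  P={5,10}:  v_{5} + v_{10} = 2·v_{8} + v_{9}  →  sig = (2; 1,2)
  P={7,8,9}:  v_{7} + v_{8} + v_{9} = v_{3}  →  sig = (3; 1)
  P={1,3,6,10}:  v_{1} + v_{3} + v_{6} + v_{10} = v_{8}  →  sig = (4; 1)
  P={1,6,7,9,10}:  v_{1} + v_{6} + v_{7} + v_{9} + v_{10} = 0  →  sig = (5; —)
  P={1,3,6,8,9}:  v_{1} + v_{3} + v_{6} + v_{8} + v_{9} = v_{5}  →  sig = (5; 1)
  P={2,6,7,9,10}:  v_{2} + v_{6} + v_{7} + v_{9} + v_{10} = v_{4}  →  sig = (5; 1)

so the primitive-relation signature multiset is
    (2; —)
    (2; 1)
    (2; 1,1)
    (2; 1,1,1)
    (2; 1,1,1)
    (2; 1,1,1,1)
    (2; 1,1,1,1)
    (2; 1,1,2)
    (2; 1,2)
    (3; 1)
    (4; 1)
    (5; —)
    (5; 1)
    (5; 1)


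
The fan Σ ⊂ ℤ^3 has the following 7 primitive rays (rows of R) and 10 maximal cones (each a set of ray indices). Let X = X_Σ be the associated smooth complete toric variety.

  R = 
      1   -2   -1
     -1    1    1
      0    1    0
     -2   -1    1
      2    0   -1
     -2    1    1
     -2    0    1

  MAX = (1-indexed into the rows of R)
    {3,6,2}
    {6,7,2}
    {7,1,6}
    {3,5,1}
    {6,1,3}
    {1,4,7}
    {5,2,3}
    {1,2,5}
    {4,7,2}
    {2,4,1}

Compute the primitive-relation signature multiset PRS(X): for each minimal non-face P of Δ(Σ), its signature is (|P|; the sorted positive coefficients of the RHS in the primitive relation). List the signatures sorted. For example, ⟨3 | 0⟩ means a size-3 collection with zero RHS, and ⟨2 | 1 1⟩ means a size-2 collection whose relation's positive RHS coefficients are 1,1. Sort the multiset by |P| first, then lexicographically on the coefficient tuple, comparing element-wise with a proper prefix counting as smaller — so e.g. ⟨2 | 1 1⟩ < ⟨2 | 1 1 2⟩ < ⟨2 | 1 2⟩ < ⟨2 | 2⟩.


|primitive collections| = 9. Relations:

  • {5,7}:  v_{5} + v_{7} = 0  ⟹  sig = ⟨2 | 0⟩
  • {3,4}:  v_{3} + v_{4} = v_{7}  ⟹  sig = ⟨2 | 1⟩
  • {3,7}:  v_{3} + v_{7} = v_{6}  ⟹  sig = ⟨2 | 1⟩
  • {5,6}:  v_{5} + v_{6} = v_{3}  ⟹  sig = ⟨2 | 1⟩
  • {4,5}:  v_{4} + v_{5} = v_{1} + v_{2}  ⟹  sig = ⟨2 | 1 1⟩
  • {4,6}:  v_{4} + v_{6} = 2·v_{7}  ⟹  sig = ⟨2 | 2⟩
  • {1,2,3}:  v_{1} + v_{2} + v_{3} = 0  ⟹  sig = ⟨3 | 0⟩
  • {1,2,6}:  v_{1} + v_{2} + v_{6} = v_{7}  ⟹  sig = ⟨3 | 1⟩
  • {1,2,7}:  v_{1} + v_{2} + v_{7} = v_{4}  ⟹  sig = ⟨3 | 1⟩

Hence PRS(X_Σ) =
    ⟨2 | 0⟩
    ⟨2 | 1⟩
    ⟨2 | 1⟩
    ⟨2 | 1⟩
    ⟨2 | 1 1⟩
    ⟨2 | 2⟩
    ⟨3 | 0⟩
    ⟨3 | 1⟩
    ⟨3 | 1⟩


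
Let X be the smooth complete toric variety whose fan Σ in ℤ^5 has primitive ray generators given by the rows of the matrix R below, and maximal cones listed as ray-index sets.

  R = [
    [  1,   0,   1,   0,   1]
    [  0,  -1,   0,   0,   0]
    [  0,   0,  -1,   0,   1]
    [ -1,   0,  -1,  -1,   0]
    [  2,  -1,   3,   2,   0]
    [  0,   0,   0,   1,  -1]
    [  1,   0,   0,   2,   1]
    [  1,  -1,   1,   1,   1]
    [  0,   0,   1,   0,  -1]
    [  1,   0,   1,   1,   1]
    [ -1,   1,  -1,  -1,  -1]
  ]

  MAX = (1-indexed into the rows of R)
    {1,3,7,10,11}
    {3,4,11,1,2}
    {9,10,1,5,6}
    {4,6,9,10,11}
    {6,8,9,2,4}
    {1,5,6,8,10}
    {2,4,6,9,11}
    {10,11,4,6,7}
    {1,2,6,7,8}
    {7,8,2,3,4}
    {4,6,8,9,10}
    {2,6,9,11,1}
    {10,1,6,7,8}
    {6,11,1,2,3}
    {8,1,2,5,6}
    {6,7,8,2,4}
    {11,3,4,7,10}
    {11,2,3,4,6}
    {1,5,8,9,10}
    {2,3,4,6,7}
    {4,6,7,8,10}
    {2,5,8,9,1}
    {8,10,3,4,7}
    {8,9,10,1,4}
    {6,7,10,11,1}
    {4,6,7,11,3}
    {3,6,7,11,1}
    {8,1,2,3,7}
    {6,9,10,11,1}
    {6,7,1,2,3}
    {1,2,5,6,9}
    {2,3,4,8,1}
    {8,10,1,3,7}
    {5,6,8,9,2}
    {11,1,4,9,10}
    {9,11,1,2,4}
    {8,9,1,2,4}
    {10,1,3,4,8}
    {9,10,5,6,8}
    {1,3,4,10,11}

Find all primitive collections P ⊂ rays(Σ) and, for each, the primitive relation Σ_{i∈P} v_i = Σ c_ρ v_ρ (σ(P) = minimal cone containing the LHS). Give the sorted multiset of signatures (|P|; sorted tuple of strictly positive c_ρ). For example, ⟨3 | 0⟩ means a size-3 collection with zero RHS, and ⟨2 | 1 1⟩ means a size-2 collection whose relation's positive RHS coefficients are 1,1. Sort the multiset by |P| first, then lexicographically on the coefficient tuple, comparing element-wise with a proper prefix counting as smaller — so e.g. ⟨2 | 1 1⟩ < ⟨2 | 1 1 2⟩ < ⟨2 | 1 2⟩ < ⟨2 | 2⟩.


The 14 primitive collections of Σ (r=11, n=5):

  P = {3,9}:  v_{3} + v_{9} = 0  →  sig = ⟨2 | 0⟩
  P = {8,11}:  v_{8} + v_{11} = 0  →  sig = ⟨2 | 0⟩
  P = {2,10}:  v_{2} + v_{10} = v_{8}  →  sig = ⟨2 | 1⟩
  P = {4,5}:  v_{4} + v_{5} = v_{8} + v_{9}  →  sig = ⟨2 | 1 1⟩
  P = {7,9}:  v_{7} + v_{9} = v_{6} + v_{10}  →  sig = ⟨2 | 1 1⟩
  P = {3,5}:  v_{3} + v_{5} = v_{1} + v_{6} + v_{8}  →  sig = ⟨2 | 1 1 1⟩
  P = {5,11}:  v_{5} + v_{11} = v_{1} + v_{6} + v_{9}  →  sig = ⟨2 | 1 1 1⟩
  P = {5,7}:  v_{5} + v_{7} = v_{1} + 2·v_{6} + v_{8} + v_{10}  →  sig = ⟨2 | 1 1 1 2⟩
  P = {1,4,6}:  v_{1} + v_{4} + v_{6} = 0  →  sig = ⟨3 | 0⟩
  P = {3,6,10}:  v_{3} + v_{6} + v_{10} = v_{7}  →  sig = ⟨3 | 1⟩
  P = {1,4,7}:  v_{1} + v_{4} + v_{7} = v_{3} + v_{10}  →  sig = ⟨3 | 1 1⟩
  P = {2,7,11}:  v_{2} + v_{7} + v_{11} = v_{3} + v_{6}  →  sig = ⟨3 | 1 1⟩
  P = {3,6,8}:  v_{3} + v_{6} + v_{8} = v_{2} + v_{7}  →  sig = ⟨3 | 1 1⟩
  P = {1,6,8,9}:  v_{1} + v_{6} + v_{8} + v_{9} = v_{5}  →  sig = ⟨4 | 1⟩

so the primitive-relation signature multiset is
[⟨2 | 0⟩, ⟨2 | 0⟩, ⟨2 | 1⟩, ⟨2 | 1 1⟩, ⟨2 | 1 1⟩, ⟨2 | 1 1 1⟩, ⟨2 | 1 1 1⟩, ⟨2 | 1 1 1 2⟩, ⟨3 | 0⟩, ⟨3 | 1⟩, ⟨3 | 1 1⟩, ⟨3 | 1 1⟩, ⟨3 | 1 1⟩, ⟨4 | 1⟩]


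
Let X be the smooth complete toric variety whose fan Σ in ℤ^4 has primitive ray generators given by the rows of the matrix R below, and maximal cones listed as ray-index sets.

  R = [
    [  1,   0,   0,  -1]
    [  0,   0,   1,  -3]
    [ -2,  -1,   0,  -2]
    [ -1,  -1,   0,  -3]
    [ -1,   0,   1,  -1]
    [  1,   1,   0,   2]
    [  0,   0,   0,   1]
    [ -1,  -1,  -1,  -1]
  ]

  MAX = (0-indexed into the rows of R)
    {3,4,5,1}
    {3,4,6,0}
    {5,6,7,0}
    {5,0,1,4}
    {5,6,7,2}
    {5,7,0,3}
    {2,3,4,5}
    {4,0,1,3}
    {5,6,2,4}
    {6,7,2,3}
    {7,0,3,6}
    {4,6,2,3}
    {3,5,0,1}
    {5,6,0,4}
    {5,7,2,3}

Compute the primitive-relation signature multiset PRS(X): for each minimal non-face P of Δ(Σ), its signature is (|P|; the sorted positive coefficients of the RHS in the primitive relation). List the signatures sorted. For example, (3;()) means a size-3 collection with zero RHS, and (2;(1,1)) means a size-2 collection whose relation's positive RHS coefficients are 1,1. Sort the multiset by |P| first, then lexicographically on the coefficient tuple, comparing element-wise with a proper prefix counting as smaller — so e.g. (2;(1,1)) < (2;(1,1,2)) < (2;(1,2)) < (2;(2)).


Δ(Σ) — 8 vertices, 7 min non-faces:

  P={0,2}:  v_{0} + v_{2} = v_{3}  so sig = (2;(1))
  P={4,7}:  v_{4} + v_{7} = v_{2}  so sig = (2;(1))
  P={1,6}:  v_{1} + v_{6} = v_{0} + v_{4}  so sig = (2;(1,1))
  P={1,2}:  v_{1} + v_{2} = 2·v_{3} + v_{4} + v_{5}  so sig = (2;(1,1,2))
  P={1,7}:  v_{1} + v_{7} = 2·v_{3} + v_{5}  so sig = (2;(1,2))
  P={3,5,6}:  v_{3} + v_{5} + v_{6} = 0  so sig = (3;())
  P={0,3,4,5}:  v_{0} + v_{3} + v_{4} + v_{5} = v_{1}  so sig = (4;(1))

Signatures (|P|; sorted positive RHS coefficients), sorted:
    |P|=2: 5 collections, coeffs (1), (1), (1,1), (1,1,2), (1,2)
    |P|=3: 1 collection, coeffs ()
    |P|=4: 1 collection, coeffs (1)


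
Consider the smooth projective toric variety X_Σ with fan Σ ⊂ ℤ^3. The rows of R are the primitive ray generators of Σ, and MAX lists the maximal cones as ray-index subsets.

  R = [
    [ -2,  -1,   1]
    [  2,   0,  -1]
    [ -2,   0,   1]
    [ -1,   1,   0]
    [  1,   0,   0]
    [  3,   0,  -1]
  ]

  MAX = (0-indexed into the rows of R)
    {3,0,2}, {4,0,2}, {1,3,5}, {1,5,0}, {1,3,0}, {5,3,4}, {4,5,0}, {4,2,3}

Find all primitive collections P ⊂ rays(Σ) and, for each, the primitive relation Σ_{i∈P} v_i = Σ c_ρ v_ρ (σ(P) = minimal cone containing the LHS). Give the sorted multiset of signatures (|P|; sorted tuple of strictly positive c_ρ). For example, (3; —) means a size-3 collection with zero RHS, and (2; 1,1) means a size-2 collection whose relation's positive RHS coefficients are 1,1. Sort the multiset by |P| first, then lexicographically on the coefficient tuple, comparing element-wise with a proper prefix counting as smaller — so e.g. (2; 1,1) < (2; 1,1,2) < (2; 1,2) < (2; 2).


The 5 primitive collections of Σ (r=6, n=3):

  P={1,2}:  v_{1} + v_{2} = 0  ⟹  sig = (2; —)
  P={1,4}:  v_{1} + v_{4} = v_{5}  ⟹  sig = (2; 1)
  P={2,5}:  v_{2} + v_{5} = v_{4}  ⟹  sig = (2; 1)
  P={0,3,5}:  v_{0} + v_{3} + v_{5} = 0  ⟹  sig = (3; —)
  P={0,3,4}:  v_{0} + v_{3} + v_{4} = v_{2}  ⟹  sig = (3; 1)

Signatures (|P|; sorted positive RHS coefficients), sorted:
{ (2; —),  (2; 1) ×2,  (3; —),  (3; 1) }


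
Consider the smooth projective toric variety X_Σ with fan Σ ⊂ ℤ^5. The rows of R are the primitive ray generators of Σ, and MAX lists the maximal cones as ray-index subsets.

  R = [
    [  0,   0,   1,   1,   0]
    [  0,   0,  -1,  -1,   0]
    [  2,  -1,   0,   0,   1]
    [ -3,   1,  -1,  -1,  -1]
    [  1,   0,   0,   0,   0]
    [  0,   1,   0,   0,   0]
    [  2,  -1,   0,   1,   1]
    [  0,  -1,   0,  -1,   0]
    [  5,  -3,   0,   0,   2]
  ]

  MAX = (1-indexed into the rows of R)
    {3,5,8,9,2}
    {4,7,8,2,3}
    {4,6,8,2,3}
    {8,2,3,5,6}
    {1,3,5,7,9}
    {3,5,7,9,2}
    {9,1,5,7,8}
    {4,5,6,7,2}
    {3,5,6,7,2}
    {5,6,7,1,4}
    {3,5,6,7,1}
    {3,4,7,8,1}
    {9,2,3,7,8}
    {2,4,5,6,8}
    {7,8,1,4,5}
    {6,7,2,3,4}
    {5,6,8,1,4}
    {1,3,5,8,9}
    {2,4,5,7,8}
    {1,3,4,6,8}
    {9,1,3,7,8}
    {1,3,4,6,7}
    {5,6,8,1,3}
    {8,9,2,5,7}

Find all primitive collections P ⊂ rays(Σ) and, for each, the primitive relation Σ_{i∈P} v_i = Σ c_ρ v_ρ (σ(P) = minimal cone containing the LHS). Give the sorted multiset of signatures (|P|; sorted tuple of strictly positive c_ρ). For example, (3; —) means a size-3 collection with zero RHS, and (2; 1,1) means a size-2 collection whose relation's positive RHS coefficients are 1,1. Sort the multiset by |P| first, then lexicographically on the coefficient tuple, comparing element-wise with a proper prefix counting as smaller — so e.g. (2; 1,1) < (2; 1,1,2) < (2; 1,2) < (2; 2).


Δ(Σ) — 9 vertices, 6 min non-faces:

  {1,2}:  v_{1} + v_{2} = 0  ⇒ sig = (2; —)
  {4,9}:  v_{4} + v_{9} = v_{2} + v_{7} + v_{8}  ⇒ sig = (2; 1,1,1)
  {6,9}:  v_{6} + v_{9} = 2·v_{3} + v_{5}  ⇒ sig = (2; 1,2)
  {3,4,5}:  v_{3} + v_{4} + v_{5} = v_{2}  ⇒ sig = (3; 1)
  {6,7,8}:  v_{6} + v_{7} + v_{8} = v_{3}  ⇒ sig = (3; 1)
  {3,5,7,8}:  v_{3} + v_{5} + v_{7} + v_{8} = v_{9}  ⇒ sig = (4; 1)

Signatures (|P|; sorted positive RHS coefficients), sorted:
    |P|=2: 3 collections, coeffs (), (1,1,1), (1,2)
    |P|=3: 2 collections, coeffs (1), (1)
    |P|=4: 1 collection, coeffs (1)


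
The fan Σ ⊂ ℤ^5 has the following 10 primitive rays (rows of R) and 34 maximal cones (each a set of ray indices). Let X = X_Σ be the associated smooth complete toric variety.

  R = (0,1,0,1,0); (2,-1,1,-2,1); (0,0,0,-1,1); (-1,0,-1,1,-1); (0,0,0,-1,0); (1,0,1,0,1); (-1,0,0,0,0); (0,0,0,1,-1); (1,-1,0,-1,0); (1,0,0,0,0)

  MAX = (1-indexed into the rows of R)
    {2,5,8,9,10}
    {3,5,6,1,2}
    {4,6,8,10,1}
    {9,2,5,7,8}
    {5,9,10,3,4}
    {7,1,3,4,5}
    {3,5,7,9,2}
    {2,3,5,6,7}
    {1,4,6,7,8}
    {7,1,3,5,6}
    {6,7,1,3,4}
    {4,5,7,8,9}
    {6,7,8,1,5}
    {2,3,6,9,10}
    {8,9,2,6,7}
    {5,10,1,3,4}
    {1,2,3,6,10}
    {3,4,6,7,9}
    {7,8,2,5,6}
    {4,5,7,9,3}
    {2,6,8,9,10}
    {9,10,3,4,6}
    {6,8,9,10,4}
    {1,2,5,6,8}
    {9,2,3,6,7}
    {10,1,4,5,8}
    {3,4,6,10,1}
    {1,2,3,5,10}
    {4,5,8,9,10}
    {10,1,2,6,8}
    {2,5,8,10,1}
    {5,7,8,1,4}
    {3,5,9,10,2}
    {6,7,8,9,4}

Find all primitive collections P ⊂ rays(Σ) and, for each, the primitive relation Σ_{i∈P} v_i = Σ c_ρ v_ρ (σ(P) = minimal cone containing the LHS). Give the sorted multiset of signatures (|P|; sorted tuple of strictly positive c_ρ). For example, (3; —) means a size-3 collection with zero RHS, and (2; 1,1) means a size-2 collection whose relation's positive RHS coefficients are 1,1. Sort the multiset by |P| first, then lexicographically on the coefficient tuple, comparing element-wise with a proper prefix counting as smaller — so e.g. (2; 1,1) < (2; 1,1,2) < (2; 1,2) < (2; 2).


Minimal non-faces — 8 found among 10 rays, 34 max cones:

  {3,8}:  v_{3} + v_{8} = 0  ⇒ sig = (2; —)
  {7,10}:  v_{7} + v_{10} = 0  ⇒ sig = (2; —)
  {1,9}:  v_{1} + v_{9} = v_{10}  ⇒ sig = (2; 1)
  {2,4}:  v_{2} + v_{4} = v_{9}  ⇒ sig = (2; 1)
  {4,5,6}:  v_{4} + v_{5} + v_{6} = 0  ⇒ sig = (3; —)
  {5,6,9}:  v_{5} + v_{6} + v_{9} = v_{2}  ⇒ sig = (3; 1)
  {1,2,7}:  v_{1} + v_{2} + v_{7} = v_{5} + v_{6}  ⇒ sig = (3; 1,1)
  {5,6,10}:  v_{5} + v_{6} + v_{10} = v_{1} + v_{2}  ⇒ sig = (3; 1,1)

Signatures (|P|; sorted positive RHS coefficients), sorted:
{ (2; —) ×2,  (2; 1) ×2,  (3; —),  (3; 1),  (3; 1,1) ×2 }


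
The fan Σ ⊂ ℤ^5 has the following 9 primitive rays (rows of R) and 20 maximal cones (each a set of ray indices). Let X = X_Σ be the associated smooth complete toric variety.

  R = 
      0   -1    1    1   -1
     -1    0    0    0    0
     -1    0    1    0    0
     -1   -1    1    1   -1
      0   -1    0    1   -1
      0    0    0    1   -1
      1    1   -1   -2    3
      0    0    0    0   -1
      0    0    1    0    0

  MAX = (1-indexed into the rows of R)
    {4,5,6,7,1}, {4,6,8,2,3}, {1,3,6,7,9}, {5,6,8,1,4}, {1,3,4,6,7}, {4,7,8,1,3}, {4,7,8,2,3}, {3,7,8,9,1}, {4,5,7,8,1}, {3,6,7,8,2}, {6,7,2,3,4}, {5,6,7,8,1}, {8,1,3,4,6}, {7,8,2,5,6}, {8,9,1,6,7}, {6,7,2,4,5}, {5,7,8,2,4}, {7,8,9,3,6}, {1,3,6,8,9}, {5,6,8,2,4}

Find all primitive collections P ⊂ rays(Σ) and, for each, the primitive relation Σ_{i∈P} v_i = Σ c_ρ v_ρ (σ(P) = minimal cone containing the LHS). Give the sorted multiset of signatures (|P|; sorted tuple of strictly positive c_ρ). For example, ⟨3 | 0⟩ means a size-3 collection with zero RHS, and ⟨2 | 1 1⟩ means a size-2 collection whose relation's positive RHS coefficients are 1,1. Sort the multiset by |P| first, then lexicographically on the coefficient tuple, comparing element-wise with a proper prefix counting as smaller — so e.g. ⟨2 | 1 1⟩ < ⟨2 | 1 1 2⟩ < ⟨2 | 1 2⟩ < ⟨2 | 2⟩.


Primitive collections (7):

  P = {1,2}:  v_{1} + v_{2} = v_{4}  so sig = ⟨2 | 1⟩
  P = {2,9}:  v_{2} + v_{9} = v_{3}  so sig = ⟨2 | 1⟩
  P = {3,5}:  v_{3} + v_{5} = v_{4}  so sig = ⟨2 | 1⟩
  P = {5,9}:  v_{5} + v_{9} = v_{1}  so sig = ⟨2 | 1⟩
  P = {4,9}:  v_{4} + v_{9} = v_{1} + v_{3}  so sig = ⟨2 | 1 1⟩
  P = {4,6,7,8}:  v_{4} + v_{6} + v_{7} + v_{8} = 0  so sig = ⟨4 | 0⟩
  P = {1,3,6,7,8}:  v_{1} + v_{3} + v_{6} + v_{7} + v_{8} = v_{9}  so sig = ⟨5 | 1⟩

so the primitive-relation signature multiset is
{ ⟨2 | 1⟩ ×4,  ⟨2 | 1 1⟩,  ⟨4 | 0⟩,  ⟨5 | 1⟩ }


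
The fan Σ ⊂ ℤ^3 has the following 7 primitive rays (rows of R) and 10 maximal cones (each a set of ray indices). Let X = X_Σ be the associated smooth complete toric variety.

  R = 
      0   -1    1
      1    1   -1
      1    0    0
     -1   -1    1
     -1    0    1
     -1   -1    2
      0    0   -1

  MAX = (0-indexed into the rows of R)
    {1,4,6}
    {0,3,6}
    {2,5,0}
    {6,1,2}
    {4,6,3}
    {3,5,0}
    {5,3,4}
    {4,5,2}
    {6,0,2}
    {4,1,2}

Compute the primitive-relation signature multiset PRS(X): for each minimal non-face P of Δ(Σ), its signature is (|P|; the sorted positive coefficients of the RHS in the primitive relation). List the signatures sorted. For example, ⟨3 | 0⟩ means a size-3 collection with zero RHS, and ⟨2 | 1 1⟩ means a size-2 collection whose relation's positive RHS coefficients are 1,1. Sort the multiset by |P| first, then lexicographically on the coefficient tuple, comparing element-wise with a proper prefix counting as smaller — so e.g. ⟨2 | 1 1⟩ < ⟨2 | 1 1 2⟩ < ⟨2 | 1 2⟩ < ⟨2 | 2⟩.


Δ(Σ) — 7 vertices, 7 min non-faces:

  P={1,3}:  v_{1} + v_{3} = 0  →  sig = ⟨2 | 0⟩
  P={0,1}:  v_{0} + v_{1} = v_{2}  →  sig = ⟨2 | 1⟩
  P={0,4}:  v_{0} + v_{4} = v_{5}  →  sig = ⟨2 | 1⟩
  P={2,3}:  v_{2} + v_{3} = v_{0}  →  sig = ⟨2 | 1⟩
  P={5,6}:  v_{5} + v_{6} = v_{3}  →  sig = ⟨2 | 1⟩
  P={1,5}:  v_{1} + v_{5} = v_{2} + v_{4}  →  sig = ⟨2 | 1 1⟩
  P={2,4,6}:  v_{2} + v_{4} + v_{6} = 0  →  sig = ⟨3 | 0⟩

Signatures (|P|; sorted positive RHS coefficients), sorted:
    |P|=2: 6 collections, coeffs (), (1), (1), (1), (1), (1,1)
    |P|=3: 1 collection, coeffs ()


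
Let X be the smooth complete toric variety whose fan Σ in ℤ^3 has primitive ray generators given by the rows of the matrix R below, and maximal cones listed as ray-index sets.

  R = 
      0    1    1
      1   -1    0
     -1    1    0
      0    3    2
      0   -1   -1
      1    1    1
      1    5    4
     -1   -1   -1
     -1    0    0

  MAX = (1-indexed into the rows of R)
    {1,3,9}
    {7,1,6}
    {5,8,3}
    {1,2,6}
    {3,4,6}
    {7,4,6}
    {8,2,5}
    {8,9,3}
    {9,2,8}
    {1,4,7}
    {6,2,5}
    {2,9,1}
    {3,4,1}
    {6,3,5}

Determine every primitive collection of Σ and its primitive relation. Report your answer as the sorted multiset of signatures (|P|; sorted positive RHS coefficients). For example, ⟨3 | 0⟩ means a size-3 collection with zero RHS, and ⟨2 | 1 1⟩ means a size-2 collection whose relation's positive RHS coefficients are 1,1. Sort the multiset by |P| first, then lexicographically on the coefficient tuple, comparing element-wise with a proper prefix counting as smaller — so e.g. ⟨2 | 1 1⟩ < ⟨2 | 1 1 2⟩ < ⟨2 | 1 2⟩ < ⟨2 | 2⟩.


|primitive collections| = 17. Relations:

  P={1,5}:  v_{1} + v_{5} = 0 ; sig = ⟨2 | 0⟩
  P={2,3}:  v_{2} + v_{3} = 0 ; sig = ⟨2 | 0⟩
  P={6,8}:  v_{6} + v_{8} = 0 ; sig = ⟨2 | 0⟩
  P={1,8}:  v_{1} + v_{8} = v_{9} ; sig = ⟨2 | 1⟩
  P={5,9}:  v_{5} + v_{9} = v_{8} ; sig = ⟨2 | 1⟩
  P={6,9}:  v_{6} + v_{9} = v_{1} ; sig = ⟨2 | 1⟩
  P={2,4}:  v_{2} + v_{4} = v_{1} + v_{6} ; sig = ⟨2 | 1 1⟩
  P={4,5}:  v_{4} + v_{5} = v_{3} + v_{6} ; sig = ⟨2 | 1 1⟩
  P={4,8}:  v_{4} + v_{8} = v_{1} + v_{3} ; sig = ⟨2 | 1 1⟩
  P={5,7}:  v_{5} + v_{7} = v_{4} + v_{6} ; sig = ⟨2 | 1 1⟩
  P={7,8}:  v_{7} + v_{8} = v_{1} + v_{4} ; sig = ⟨2 | 1 1⟩
  P={4,9}:  v_{4} + v_{9} = 2·v_{1} + v_{3} ; sig = ⟨2 | 1 2⟩
  P={7,9}:  v_{7} + v_{9} = 2·v_{1} + v_{4} ; sig = ⟨2 | 1 2⟩
  P={3,7}:  v_{3} + v_{7} = 2·v_{4} ; sig = ⟨2 | 2⟩
  P={2,7}:  v_{2} + v_{7} = 2·v_{1} + 2·v_{6} ; sig = ⟨2 | 2 2⟩
  P={1,3,6}:  v_{1} + v_{3} + v_{6} = v_{4} ; sig = ⟨3 | 1⟩
  P={1,4,6}:  v_{1} + v_{4} + v_{6} = v_{7} ; sig = ⟨3 | 1⟩

Signatures (|P|; sorted positive RHS coefficients), sorted:
    ⟨2 | 0⟩
    ⟨2 | 0⟩
    ⟨2 | 0⟩
    ⟨2 | 1⟩
    ⟨2 | 1⟩
    ⟨2 | 1⟩
    ⟨2 | 1 1⟩
    ⟨2 | 1 1⟩
    ⟨2 | 1 1⟩
    ⟨2 | 1 1⟩
    ⟨2 | 1 1⟩
    ⟨2 | 1 2⟩
    ⟨2 | 1 2⟩
    ⟨2 | 2⟩
    ⟨2 | 2 2⟩
    ⟨3 | 1⟩
    ⟨3 | 1⟩


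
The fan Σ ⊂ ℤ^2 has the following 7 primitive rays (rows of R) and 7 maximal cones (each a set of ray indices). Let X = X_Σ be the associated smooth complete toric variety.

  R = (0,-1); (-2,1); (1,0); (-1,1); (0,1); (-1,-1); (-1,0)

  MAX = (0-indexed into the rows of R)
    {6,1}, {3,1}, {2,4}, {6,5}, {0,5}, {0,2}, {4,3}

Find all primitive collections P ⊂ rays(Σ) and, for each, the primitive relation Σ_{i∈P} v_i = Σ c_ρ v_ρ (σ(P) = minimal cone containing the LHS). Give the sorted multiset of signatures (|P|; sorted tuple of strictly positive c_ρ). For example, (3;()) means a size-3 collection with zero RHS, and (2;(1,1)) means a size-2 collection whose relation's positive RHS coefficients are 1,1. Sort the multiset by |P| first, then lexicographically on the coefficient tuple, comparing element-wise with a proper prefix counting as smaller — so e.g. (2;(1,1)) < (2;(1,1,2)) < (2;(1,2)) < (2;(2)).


Σ has 14 primitive collections:

  P = {0,4}:  v_{0} + v_{4} = 0 — sig = (2;())
  P = {2,6}:  v_{2} + v_{6} = 0 — sig = (2;())
  P = {0,3}:  v_{0} + v_{3} = v_{6} — sig = (2;(1))
  P = {0,6}:  v_{0} + v_{6} = v_{5} — sig = (2;(1))
  P = {1,2}:  v_{1} + v_{2} = v_{3} — sig = (2;(1))
  P = {2,3}:  v_{2} + v_{3} = v_{4} — sig = (2;(1))
  P = {2,5}:  v_{2} + v_{5} = v_{0} — sig = (2;(1))
  P = {3,6}:  v_{3} + v_{6} = v_{1} — sig = (2;(1))
  P = {4,5}:  v_{4} + v_{5} = v_{6} — sig = (2;(1))
  P = {4,6}:  v_{4} + v_{6} = v_{3} — sig = (2;(1))
  P = {0,1}:  v_{0} + v_{1} = 2·v_{6} — sig = (2;(2))
  P = {1,4}:  v_{1} + v_{4} = 2·v_{3} — sig = (2;(2))
  P = {3,5}:  v_{3} + v_{5} = 2·v_{6} — sig = (2;(2))
  P = {1,5}:  v_{1} + v_{5} = 3·v_{6} — sig = (2;(3))

so the primitive-relation signature multiset is
[(2;()), (2;()), (2;(1)), (2;(1)), (2;(1)), (2;(1)), (2;(1)), (2;(1)), (2;(1)), (2;(1)), (2;(2)), (2;(2)), (2;(2)), (2;(3))]


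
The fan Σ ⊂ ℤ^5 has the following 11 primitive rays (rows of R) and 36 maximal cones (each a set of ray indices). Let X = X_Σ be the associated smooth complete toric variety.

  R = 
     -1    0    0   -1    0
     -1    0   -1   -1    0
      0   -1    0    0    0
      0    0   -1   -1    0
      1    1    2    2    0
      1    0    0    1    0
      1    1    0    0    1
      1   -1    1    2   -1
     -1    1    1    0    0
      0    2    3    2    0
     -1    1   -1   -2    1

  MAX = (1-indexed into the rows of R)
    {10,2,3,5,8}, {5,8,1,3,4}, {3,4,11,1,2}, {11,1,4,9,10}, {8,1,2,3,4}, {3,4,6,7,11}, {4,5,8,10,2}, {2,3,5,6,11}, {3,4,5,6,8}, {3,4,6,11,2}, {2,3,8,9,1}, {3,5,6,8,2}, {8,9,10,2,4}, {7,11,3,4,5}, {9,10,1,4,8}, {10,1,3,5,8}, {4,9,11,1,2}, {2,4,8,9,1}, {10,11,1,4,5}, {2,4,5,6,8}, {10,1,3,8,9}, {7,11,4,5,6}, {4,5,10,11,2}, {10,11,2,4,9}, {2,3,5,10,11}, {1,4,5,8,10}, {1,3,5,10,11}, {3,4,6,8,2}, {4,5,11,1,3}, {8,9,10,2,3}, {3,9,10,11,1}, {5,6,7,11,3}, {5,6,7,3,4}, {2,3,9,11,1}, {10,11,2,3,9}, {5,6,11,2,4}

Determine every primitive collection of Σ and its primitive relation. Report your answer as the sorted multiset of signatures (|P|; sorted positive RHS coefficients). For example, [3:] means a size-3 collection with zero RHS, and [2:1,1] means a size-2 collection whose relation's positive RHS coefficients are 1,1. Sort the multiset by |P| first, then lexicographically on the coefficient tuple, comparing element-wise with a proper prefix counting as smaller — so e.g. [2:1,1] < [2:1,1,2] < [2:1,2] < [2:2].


Minimal non-faces — 16 found among 11 rays, 36 max cones:

  P = {1,6}:  v_{1} + v_{6} = 0 — sig = [2:]
  P = {8,11}:  v_{8} + v_{11} = 0 — sig = [2:]
  P = {5,9}:  v_{5} + v_{9} = v_{10} — sig = [2:1]
  P = {2,7}:  v_{2} + v_{7} = v_{6} + v_{11} — sig = [2:1,1]
  P = {6,9}:  v_{6} + v_{9} = v_{2} + v_{5} — sig = [2:1,1]
  P = {7,9}:  v_{7} + v_{9} = v_{5} + v_{11} — sig = [2:1,1]
  P = {1,7}:  v_{1} + v_{7} = v_{3} + v_{4} + v_{5} + v_{11} — sig = [2:1,1,1,1]
  P = {7,8}:  v_{7} + v_{8} = v_{3} + v_{4} + v_{5} + v_{6} — sig = [2:1,1,1,1]
  P = {6,10}:  v_{6} + v_{10} = v_{2} + 2·v_{5} — sig = [2:1,2]
  P = {7,10}:  v_{7} + v_{10} = 2·v_{5} + v_{11} — sig = [2:1,2]
  P = {1,2,5}:  v_{1} + v_{2} + v_{5} = v_{9} — sig = [3:1]
  P = {3,4,9}:  v_{3} + v_{4} + v_{9} = v_{1} — sig = [3:1]
  P = {3,4,10}:  v_{3} + v_{4} + v_{10} = v_{1} + v_{5} — sig = [3:1,1]
  P = {1,2,10}:  v_{1} + v_{2} + v_{10} = 2·v_{9} — sig = [3:2]
  P = {2,3,4,5}:  v_{2} + v_{3} + v_{4} + v_{5} = 0 — sig = [4:]
  P = {3,4,5,6,11}:  v_{3} + v_{4} + v_{5} + v_{6} + v_{11} = v_{7} — sig = [5:1]

Hence PRS(X_Σ) =
{ [2:] ×2,  [2:1],  [2:1,1] ×3,  [2:1,1,1,1] ×2,  [2:1,2] ×2,  [3:1] ×2,  [3:1,1],  [3:2],  [4:],  [5:1] }


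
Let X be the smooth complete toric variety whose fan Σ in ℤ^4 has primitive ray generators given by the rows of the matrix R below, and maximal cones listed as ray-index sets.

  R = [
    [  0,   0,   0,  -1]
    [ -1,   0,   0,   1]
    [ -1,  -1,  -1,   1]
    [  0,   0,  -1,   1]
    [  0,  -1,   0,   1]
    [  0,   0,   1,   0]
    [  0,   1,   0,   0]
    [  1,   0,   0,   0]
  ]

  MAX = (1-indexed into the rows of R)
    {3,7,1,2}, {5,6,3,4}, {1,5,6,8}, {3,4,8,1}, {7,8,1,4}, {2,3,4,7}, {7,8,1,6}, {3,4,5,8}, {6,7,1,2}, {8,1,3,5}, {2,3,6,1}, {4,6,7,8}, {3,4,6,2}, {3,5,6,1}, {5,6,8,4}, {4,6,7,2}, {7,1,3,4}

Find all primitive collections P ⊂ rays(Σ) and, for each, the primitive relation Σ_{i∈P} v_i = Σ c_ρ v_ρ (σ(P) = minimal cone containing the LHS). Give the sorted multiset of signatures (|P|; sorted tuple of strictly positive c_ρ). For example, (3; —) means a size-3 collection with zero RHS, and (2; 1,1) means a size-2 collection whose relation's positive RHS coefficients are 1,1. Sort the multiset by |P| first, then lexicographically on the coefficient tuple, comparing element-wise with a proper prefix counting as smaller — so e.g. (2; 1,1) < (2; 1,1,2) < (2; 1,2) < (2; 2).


Δ(Σ) — 8 vertices, 9 min non-faces:

  P = {2,8}:  v_{2} + v_{8} = v_{4} + v_{6}  ⟹  sig = (2; 1,1)
  P = {5,7}:  v_{5} + v_{7} = v_{4} + v_{6}  ⟹  sig = (2; 1,1)
  P = {2,5}:  v_{2} + v_{5} = v_{3} + v_{4} + 2·v_{6}  ⟹  sig = (2; 1,1,2)
  P = {1,4,6}:  v_{1} + v_{4} + v_{6} = 0  ⟹  sig = (3; —)
  P = {3,6,7}:  v_{3} + v_{6} + v_{7} = v_{2}  ⟹  sig = (3; 1)
  P = {3,6,8}:  v_{3} + v_{6} + v_{8} = v_{5}  ⟹  sig = (3; 1)
  P = {3,7,8}:  v_{3} + v_{7} + v_{8} = v_{4}  ⟹  sig = (3; 1)
  P = {1,2,4}:  v_{1} + v_{2} + v_{4} = v_{3} + v_{7}  ⟹  sig = (3; 1,1)
  P = {1,4,5}:  v_{1} + v_{4} + v_{5} = v_{3} + v_{8}  ⟹  sig = (3; 1,1)

Signatures (|P|; sorted positive RHS coefficients), sorted:
[(2; 1,1), (2; 1,1), (2; 1,1,2), (3; —), (3; 1), (3; 1), (3; 1), (3; 1,1), (3; 1,1)]


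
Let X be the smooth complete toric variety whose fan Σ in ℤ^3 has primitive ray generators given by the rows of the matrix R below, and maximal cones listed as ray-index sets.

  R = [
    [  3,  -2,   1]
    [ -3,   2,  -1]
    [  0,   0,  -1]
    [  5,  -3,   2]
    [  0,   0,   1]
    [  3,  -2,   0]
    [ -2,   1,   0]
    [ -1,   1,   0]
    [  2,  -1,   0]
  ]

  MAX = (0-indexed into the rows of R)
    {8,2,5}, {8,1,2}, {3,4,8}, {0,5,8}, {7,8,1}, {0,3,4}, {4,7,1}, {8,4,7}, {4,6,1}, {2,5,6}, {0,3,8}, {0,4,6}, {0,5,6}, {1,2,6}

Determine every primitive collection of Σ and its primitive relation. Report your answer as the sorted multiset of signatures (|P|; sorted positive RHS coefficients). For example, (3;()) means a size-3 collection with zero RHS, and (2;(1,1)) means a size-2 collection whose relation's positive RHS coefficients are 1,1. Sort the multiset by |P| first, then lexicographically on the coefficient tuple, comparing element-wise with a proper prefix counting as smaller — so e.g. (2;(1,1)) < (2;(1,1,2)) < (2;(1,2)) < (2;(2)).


|primitive collections| = 17. Relations:

  P={0,1}:  v_{0} + v_{1} = 0 — sig = (2;())
  P={2,4}:  v_{2} + v_{4} = 0 — sig = (2;())
  P={6,8}:  v_{6} + v_{8} = 0 — sig = (2;())
  P={0,2}:  v_{0} + v_{2} = v_{5} — sig = (2;(1))
  P={1,5}:  v_{1} + v_{5} = v_{2} — sig = (2;(1))
  P={4,5}:  v_{4} + v_{5} = v_{0} — sig = (2;(1))
  P={5,7}:  v_{5} + v_{7} = v_{8} — sig = (2;(1))
  P={0,7}:  v_{0} + v_{7} = v_{4} + v_{8} — sig = (2;(1,1))
  P={1,3}:  v_{1} + v_{3} = v_{4} + v_{8} — sig = (2;(1,1))
  P={2,3}:  v_{2} + v_{3} = v_{0} + v_{8} — sig = (2;(1,1))
  P={2,7}:  v_{2} + v_{7} = v_{1} + v_{8} — sig = (2;(1,1))
  P={3,6}:  v_{3} + v_{6} = v_{0} + v_{4} — sig = (2;(1,1))
  P={6,7}:  v_{6} + v_{7} = v_{1} + v_{4} — sig = (2;(1,1))
  P={3,5}:  v_{3} + v_{5} = 2·v_{0} + v_{8} — sig = (2;(1,2))
  P={3,7}:  v_{3} + v_{7} = 2·v_{4} + 2·v_{8} — sig = (2;(2,2))
  P={0,4,8}:  v_{0} + v_{4} + v_{8} = v_{3} — sig = (3;(1))
  P={1,4,8}:  v_{1} + v_{4} + v_{8} = v_{7} — sig = (3;(1))

Sorted signature multiset PRS(X):
{ (2;()) ×3,  (2;(1)) ×4,  (2;(1,1)) ×6,  (2;(1,2)),  (2;(2,2)),  (3;(1)) ×2 }


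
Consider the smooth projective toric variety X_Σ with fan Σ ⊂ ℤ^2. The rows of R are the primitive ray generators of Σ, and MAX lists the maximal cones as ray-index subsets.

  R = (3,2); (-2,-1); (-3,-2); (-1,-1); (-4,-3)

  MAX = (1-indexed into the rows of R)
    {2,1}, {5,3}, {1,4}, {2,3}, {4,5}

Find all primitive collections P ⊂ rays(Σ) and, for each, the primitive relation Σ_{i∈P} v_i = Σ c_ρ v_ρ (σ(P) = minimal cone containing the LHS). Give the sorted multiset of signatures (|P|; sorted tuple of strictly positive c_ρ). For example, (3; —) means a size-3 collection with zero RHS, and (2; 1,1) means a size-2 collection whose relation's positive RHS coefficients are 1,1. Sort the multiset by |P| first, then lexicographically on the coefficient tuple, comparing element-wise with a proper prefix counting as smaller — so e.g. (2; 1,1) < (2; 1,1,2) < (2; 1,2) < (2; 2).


The 5 primitive collections of Σ (r=5, n=2):

  {1,3}:  v_{1} + v_{3} = 0  ⟹  sig = (2; —)
  {1,5}:  v_{1} + v_{5} = v_{4}  ⟹  sig = (2; 1)
  {2,4}:  v_{2} + v_{4} = v_{3}  ⟹  sig = (2; 1)
  {3,4}:  v_{3} + v_{4} = v_{5}  ⟹  sig = (2; 1)
  {2,5}:  v_{2} + v_{5} = 2·v_{3}  ⟹  sig = (2; 2)

so the primitive-relation signature multiset is
{ (2; —),  (2; 1) ×3,  (2; 2) }


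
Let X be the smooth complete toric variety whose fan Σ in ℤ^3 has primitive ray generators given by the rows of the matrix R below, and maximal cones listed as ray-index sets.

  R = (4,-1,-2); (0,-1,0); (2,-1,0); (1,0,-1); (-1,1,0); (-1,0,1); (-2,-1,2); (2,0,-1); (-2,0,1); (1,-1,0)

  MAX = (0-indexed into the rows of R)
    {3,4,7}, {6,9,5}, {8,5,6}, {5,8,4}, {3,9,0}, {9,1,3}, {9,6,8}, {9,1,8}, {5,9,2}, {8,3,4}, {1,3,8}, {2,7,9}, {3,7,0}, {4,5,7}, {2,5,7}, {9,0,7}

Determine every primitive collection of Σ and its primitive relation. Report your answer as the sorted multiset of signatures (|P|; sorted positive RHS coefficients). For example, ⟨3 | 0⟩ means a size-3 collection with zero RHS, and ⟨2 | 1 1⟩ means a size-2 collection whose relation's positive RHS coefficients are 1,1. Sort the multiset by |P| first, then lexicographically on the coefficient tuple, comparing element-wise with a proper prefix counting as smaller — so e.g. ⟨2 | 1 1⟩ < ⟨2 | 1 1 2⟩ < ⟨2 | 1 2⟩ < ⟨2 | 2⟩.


Δ(Σ) — 10 vertices, 25 min non-faces:

  • {3,5}:  v_{3} + v_{5} = 0  ⟹  sig = ⟨2 | 0⟩
  • {4,9}:  v_{4} + v_{9} = 0  ⟹  sig = ⟨2 | 0⟩
  • {7,8}:  v_{7} + v_{8} = 0  ⟹  sig = ⟨2 | 0⟩
  • {0,4}:  v_{0} + v_{4} = v_{3} + v_{7}  ⟹  sig = ⟨2 | 1 1⟩
  • {0,5}:  v_{0} + v_{5} = v_{7} + v_{9}  ⟹  sig = ⟨2 | 1 1⟩
  • {0,8}:  v_{0} + v_{8} = v_{3} + v_{9}  ⟹  sig = ⟨2 | 1 1⟩
  • {1,4}:  v_{1} + v_{4} = v_{3} + v_{8}  ⟹  sig = ⟨2 | 1 1⟩
  • {1,5}:  v_{1} + v_{5} = v_{8} + v_{9}  ⟹  sig = ⟨2 | 1 1⟩
  • {1,7}:  v_{1} + v_{7} = v_{3} + v_{9}  ⟹  sig = ⟨2 | 1 1⟩
  • {2,3}:  v_{2} + v_{3} = v_{7} + v_{9}  ⟹  sig = ⟨2 | 1 1⟩
  • {2,4}:  v_{2} + v_{4} = v_{5} + v_{7}  ⟹  sig = ⟨2 | 1 1⟩
  • {2,8}:  v_{2} + v_{8} = v_{5} + v_{9}  ⟹  sig = ⟨2 | 1 1⟩
  • {3,6}:  v_{3} + v_{6} = v_{8} + v_{9}  ⟹  sig = ⟨2 | 1 1⟩
  • {4,6}:  v_{4} + v_{6} = v_{5} + v_{8}  ⟹  sig = ⟨2 | 1 1⟩
  • {6,7}:  v_{6} + v_{7} = v_{5} + v_{9}  ⟹  sig = ⟨2 | 1 1⟩
  • {0,6}:  v_{0} + v_{6} = 2·v_{9}  ⟹  sig = ⟨2 | 2⟩
  • {1,2}:  v_{1} + v_{2} = 2·v_{9}  ⟹  sig = ⟨2 | 2⟩
  • {0,1}:  v_{0} + v_{1} = 2·v_{3} + 2·v_{9}  ⟹  sig = ⟨2 | 2 2⟩
  • {0,2}:  v_{0} + v_{2} = 2·v_{7} + 2·v_{9}  ⟹  sig = ⟨2 | 2 2⟩
  • {1,6}:  v_{1} + v_{6} = 2·v_{8} + 2·v_{9}  ⟹  sig = ⟨2 | 2 2⟩
  • {2,6}:  v_{2} + v_{6} = 2·v_{5} + 2·v_{9}  ⟹  sig = ⟨2 | 2 2⟩
  • {3,7,9}:  v_{3} + v_{7} + v_{9} = v_{0}  ⟹  sig = ⟨3 | 1⟩
  • {3,8,9}:  v_{3} + v_{8} + v_{9} = v_{1}  ⟹  sig = ⟨3 | 1⟩
  • {5,7,9}:  v_{5} + v_{7} + v_{9} = v_{2}  ⟹  sig = ⟨3 | 1⟩
  • {5,8,9}:  v_{5} + v_{8} + v_{9} = v_{6}  ⟹  sig = ⟨3 | 1⟩

Hence PRS(X_Σ) =
[⟨2 | 0⟩, ⟨2 | 0⟩, ⟨2 | 0⟩, ⟨2 | 1 1⟩, ⟨2 | 1 1⟩, ⟨2 | 1 1⟩, ⟨2 | 1 1⟩, ⟨2 | 1 1⟩, ⟨2 | 1 1⟩, ⟨2 | 1 1⟩, ⟨2 | 1 1⟩, ⟨2 | 1 1⟩, ⟨2 | 1 1⟩, ⟨2 | 1 1⟩, ⟨2 | 1 1⟩, ⟨2 | 2⟩, ⟨2 | 2⟩, ⟨2 | 2 2⟩, ⟨2 | 2 2⟩, ⟨2 | 2 2⟩, ⟨2 | 2 2⟩, ⟨3 | 1⟩, ⟨3 | 1⟩, ⟨3 | 1⟩, ⟨3 | 1⟩]
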